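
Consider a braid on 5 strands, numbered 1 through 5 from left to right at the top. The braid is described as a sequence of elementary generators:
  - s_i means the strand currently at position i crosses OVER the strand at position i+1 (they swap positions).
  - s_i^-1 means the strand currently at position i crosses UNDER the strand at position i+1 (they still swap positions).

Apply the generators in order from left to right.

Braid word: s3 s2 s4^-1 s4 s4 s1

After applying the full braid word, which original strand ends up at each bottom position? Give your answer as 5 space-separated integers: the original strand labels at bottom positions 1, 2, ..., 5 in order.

Answer: 4 1 2 5 3

Derivation:
Gen 1 (s3): strand 3 crosses over strand 4. Perm now: [1 2 4 3 5]
Gen 2 (s2): strand 2 crosses over strand 4. Perm now: [1 4 2 3 5]
Gen 3 (s4^-1): strand 3 crosses under strand 5. Perm now: [1 4 2 5 3]
Gen 4 (s4): strand 5 crosses over strand 3. Perm now: [1 4 2 3 5]
Gen 5 (s4): strand 3 crosses over strand 5. Perm now: [1 4 2 5 3]
Gen 6 (s1): strand 1 crosses over strand 4. Perm now: [4 1 2 5 3]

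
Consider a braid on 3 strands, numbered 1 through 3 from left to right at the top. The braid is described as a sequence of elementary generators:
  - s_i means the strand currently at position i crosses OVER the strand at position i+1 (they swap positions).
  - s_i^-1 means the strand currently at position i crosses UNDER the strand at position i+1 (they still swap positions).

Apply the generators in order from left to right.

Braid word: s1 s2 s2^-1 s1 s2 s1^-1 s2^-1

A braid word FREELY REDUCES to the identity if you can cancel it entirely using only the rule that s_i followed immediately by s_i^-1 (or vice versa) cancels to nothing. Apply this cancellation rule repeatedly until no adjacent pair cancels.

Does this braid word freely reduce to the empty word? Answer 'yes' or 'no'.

Gen 1 (s1): push. Stack: [s1]
Gen 2 (s2): push. Stack: [s1 s2]
Gen 3 (s2^-1): cancels prior s2. Stack: [s1]
Gen 4 (s1): push. Stack: [s1 s1]
Gen 5 (s2): push. Stack: [s1 s1 s2]
Gen 6 (s1^-1): push. Stack: [s1 s1 s2 s1^-1]
Gen 7 (s2^-1): push. Stack: [s1 s1 s2 s1^-1 s2^-1]
Reduced word: s1 s1 s2 s1^-1 s2^-1

Answer: no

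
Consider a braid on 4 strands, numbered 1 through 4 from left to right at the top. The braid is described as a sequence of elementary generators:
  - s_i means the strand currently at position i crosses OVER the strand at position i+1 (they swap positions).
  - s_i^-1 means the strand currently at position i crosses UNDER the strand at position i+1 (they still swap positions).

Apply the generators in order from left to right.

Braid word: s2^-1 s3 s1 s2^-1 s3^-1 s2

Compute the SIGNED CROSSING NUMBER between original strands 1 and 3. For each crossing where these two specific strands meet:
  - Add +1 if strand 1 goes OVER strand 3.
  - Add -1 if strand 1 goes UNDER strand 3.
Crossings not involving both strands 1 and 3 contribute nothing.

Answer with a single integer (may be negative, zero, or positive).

Answer: 1

Derivation:
Gen 1: crossing 2x3. Both 1&3? no. Sum: 0
Gen 2: crossing 2x4. Both 1&3? no. Sum: 0
Gen 3: 1 over 3. Both 1&3? yes. Contrib: +1. Sum: 1
Gen 4: crossing 1x4. Both 1&3? no. Sum: 1
Gen 5: crossing 1x2. Both 1&3? no. Sum: 1
Gen 6: crossing 4x2. Both 1&3? no. Sum: 1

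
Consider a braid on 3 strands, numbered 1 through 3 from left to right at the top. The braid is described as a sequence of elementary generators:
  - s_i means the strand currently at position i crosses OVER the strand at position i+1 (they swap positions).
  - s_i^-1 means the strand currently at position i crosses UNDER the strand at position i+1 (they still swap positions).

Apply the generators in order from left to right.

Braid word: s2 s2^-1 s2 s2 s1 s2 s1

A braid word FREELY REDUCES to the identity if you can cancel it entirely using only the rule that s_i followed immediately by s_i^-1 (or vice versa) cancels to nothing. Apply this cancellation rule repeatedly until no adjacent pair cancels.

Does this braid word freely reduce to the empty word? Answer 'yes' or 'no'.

Gen 1 (s2): push. Stack: [s2]
Gen 2 (s2^-1): cancels prior s2. Stack: []
Gen 3 (s2): push. Stack: [s2]
Gen 4 (s2): push. Stack: [s2 s2]
Gen 5 (s1): push. Stack: [s2 s2 s1]
Gen 6 (s2): push. Stack: [s2 s2 s1 s2]
Gen 7 (s1): push. Stack: [s2 s2 s1 s2 s1]
Reduced word: s2 s2 s1 s2 s1

Answer: no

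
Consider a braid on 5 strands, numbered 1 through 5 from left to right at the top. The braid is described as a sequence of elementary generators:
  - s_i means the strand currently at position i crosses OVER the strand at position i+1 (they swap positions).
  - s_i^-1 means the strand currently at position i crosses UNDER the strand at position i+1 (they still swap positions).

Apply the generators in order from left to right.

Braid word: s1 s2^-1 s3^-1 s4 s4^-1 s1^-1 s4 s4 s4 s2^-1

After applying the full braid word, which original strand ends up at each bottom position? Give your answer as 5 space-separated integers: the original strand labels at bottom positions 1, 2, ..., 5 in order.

Answer: 3 4 2 5 1

Derivation:
Gen 1 (s1): strand 1 crosses over strand 2. Perm now: [2 1 3 4 5]
Gen 2 (s2^-1): strand 1 crosses under strand 3. Perm now: [2 3 1 4 5]
Gen 3 (s3^-1): strand 1 crosses under strand 4. Perm now: [2 3 4 1 5]
Gen 4 (s4): strand 1 crosses over strand 5. Perm now: [2 3 4 5 1]
Gen 5 (s4^-1): strand 5 crosses under strand 1. Perm now: [2 3 4 1 5]
Gen 6 (s1^-1): strand 2 crosses under strand 3. Perm now: [3 2 4 1 5]
Gen 7 (s4): strand 1 crosses over strand 5. Perm now: [3 2 4 5 1]
Gen 8 (s4): strand 5 crosses over strand 1. Perm now: [3 2 4 1 5]
Gen 9 (s4): strand 1 crosses over strand 5. Perm now: [3 2 4 5 1]
Gen 10 (s2^-1): strand 2 crosses under strand 4. Perm now: [3 4 2 5 1]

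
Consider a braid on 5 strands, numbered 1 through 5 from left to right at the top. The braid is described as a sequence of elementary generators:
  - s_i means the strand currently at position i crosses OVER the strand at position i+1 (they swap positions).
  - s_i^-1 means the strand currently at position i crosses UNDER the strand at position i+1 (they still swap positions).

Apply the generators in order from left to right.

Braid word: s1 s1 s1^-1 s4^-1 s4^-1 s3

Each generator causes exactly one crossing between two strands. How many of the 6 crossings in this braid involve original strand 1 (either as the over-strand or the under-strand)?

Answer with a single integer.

Gen 1: crossing 1x2. Involves strand 1? yes. Count so far: 1
Gen 2: crossing 2x1. Involves strand 1? yes. Count so far: 2
Gen 3: crossing 1x2. Involves strand 1? yes. Count so far: 3
Gen 4: crossing 4x5. Involves strand 1? no. Count so far: 3
Gen 5: crossing 5x4. Involves strand 1? no. Count so far: 3
Gen 6: crossing 3x4. Involves strand 1? no. Count so far: 3

Answer: 3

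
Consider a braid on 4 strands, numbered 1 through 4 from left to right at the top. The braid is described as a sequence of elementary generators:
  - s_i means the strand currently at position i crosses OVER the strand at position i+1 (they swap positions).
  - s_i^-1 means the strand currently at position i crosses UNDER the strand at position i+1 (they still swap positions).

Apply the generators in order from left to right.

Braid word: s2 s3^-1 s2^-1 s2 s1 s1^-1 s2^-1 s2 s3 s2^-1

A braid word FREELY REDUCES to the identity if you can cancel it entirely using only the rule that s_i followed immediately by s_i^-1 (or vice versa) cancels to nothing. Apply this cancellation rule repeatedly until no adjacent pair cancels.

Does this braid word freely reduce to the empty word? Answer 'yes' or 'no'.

Answer: yes

Derivation:
Gen 1 (s2): push. Stack: [s2]
Gen 2 (s3^-1): push. Stack: [s2 s3^-1]
Gen 3 (s2^-1): push. Stack: [s2 s3^-1 s2^-1]
Gen 4 (s2): cancels prior s2^-1. Stack: [s2 s3^-1]
Gen 5 (s1): push. Stack: [s2 s3^-1 s1]
Gen 6 (s1^-1): cancels prior s1. Stack: [s2 s3^-1]
Gen 7 (s2^-1): push. Stack: [s2 s3^-1 s2^-1]
Gen 8 (s2): cancels prior s2^-1. Stack: [s2 s3^-1]
Gen 9 (s3): cancels prior s3^-1. Stack: [s2]
Gen 10 (s2^-1): cancels prior s2. Stack: []
Reduced word: (empty)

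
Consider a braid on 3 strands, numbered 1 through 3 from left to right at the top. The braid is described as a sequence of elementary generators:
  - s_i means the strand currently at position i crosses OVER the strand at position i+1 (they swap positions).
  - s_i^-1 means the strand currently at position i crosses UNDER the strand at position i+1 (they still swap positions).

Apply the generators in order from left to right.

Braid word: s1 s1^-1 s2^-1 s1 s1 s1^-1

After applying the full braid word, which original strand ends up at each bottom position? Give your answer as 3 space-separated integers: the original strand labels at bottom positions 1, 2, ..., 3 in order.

Answer: 3 1 2

Derivation:
Gen 1 (s1): strand 1 crosses over strand 2. Perm now: [2 1 3]
Gen 2 (s1^-1): strand 2 crosses under strand 1. Perm now: [1 2 3]
Gen 3 (s2^-1): strand 2 crosses under strand 3. Perm now: [1 3 2]
Gen 4 (s1): strand 1 crosses over strand 3. Perm now: [3 1 2]
Gen 5 (s1): strand 3 crosses over strand 1. Perm now: [1 3 2]
Gen 6 (s1^-1): strand 1 crosses under strand 3. Perm now: [3 1 2]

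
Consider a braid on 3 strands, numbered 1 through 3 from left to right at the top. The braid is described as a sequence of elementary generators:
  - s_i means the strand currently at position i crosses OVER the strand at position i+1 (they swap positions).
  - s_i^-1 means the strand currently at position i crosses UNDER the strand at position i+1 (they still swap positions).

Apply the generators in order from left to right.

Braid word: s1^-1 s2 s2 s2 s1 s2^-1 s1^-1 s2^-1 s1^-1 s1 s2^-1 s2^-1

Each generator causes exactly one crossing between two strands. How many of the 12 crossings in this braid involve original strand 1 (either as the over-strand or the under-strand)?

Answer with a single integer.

Gen 1: crossing 1x2. Involves strand 1? yes. Count so far: 1
Gen 2: crossing 1x3. Involves strand 1? yes. Count so far: 2
Gen 3: crossing 3x1. Involves strand 1? yes. Count so far: 3
Gen 4: crossing 1x3. Involves strand 1? yes. Count so far: 4
Gen 5: crossing 2x3. Involves strand 1? no. Count so far: 4
Gen 6: crossing 2x1. Involves strand 1? yes. Count so far: 5
Gen 7: crossing 3x1. Involves strand 1? yes. Count so far: 6
Gen 8: crossing 3x2. Involves strand 1? no. Count so far: 6
Gen 9: crossing 1x2. Involves strand 1? yes. Count so far: 7
Gen 10: crossing 2x1. Involves strand 1? yes. Count so far: 8
Gen 11: crossing 2x3. Involves strand 1? no. Count so far: 8
Gen 12: crossing 3x2. Involves strand 1? no. Count so far: 8

Answer: 8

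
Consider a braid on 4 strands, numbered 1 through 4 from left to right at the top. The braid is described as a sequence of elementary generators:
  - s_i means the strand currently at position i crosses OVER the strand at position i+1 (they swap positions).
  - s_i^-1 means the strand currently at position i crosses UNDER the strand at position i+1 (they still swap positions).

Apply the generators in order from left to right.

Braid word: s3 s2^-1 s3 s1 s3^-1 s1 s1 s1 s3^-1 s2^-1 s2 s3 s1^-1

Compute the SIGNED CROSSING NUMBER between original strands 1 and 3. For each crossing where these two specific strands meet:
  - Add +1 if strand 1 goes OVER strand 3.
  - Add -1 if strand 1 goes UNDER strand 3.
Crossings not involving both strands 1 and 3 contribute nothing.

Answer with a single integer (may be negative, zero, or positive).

Gen 1: crossing 3x4. Both 1&3? no. Sum: 0
Gen 2: crossing 2x4. Both 1&3? no. Sum: 0
Gen 3: crossing 2x3. Both 1&3? no. Sum: 0
Gen 4: crossing 1x4. Both 1&3? no. Sum: 0
Gen 5: crossing 3x2. Both 1&3? no. Sum: 0
Gen 6: crossing 4x1. Both 1&3? no. Sum: 0
Gen 7: crossing 1x4. Both 1&3? no. Sum: 0
Gen 8: crossing 4x1. Both 1&3? no. Sum: 0
Gen 9: crossing 2x3. Both 1&3? no. Sum: 0
Gen 10: crossing 4x3. Both 1&3? no. Sum: 0
Gen 11: crossing 3x4. Both 1&3? no. Sum: 0
Gen 12: crossing 3x2. Both 1&3? no. Sum: 0
Gen 13: crossing 1x4. Both 1&3? no. Sum: 0

Answer: 0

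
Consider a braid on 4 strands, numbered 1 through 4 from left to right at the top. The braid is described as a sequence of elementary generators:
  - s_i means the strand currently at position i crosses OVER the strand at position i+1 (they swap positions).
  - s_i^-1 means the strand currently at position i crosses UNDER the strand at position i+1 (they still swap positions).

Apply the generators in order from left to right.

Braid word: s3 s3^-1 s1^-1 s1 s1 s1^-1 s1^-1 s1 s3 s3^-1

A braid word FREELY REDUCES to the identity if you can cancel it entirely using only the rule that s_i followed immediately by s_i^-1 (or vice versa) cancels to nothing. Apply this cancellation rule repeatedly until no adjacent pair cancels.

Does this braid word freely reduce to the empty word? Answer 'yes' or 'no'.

Gen 1 (s3): push. Stack: [s3]
Gen 2 (s3^-1): cancels prior s3. Stack: []
Gen 3 (s1^-1): push. Stack: [s1^-1]
Gen 4 (s1): cancels prior s1^-1. Stack: []
Gen 5 (s1): push. Stack: [s1]
Gen 6 (s1^-1): cancels prior s1. Stack: []
Gen 7 (s1^-1): push. Stack: [s1^-1]
Gen 8 (s1): cancels prior s1^-1. Stack: []
Gen 9 (s3): push. Stack: [s3]
Gen 10 (s3^-1): cancels prior s3. Stack: []
Reduced word: (empty)

Answer: yes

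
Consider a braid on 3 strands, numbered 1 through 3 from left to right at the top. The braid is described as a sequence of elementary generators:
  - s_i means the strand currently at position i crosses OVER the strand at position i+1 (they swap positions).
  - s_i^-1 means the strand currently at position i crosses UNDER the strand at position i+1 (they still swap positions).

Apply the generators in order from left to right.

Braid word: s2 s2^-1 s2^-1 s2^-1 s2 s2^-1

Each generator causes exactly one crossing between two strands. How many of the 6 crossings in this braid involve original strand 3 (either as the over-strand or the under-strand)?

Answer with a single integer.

Answer: 6

Derivation:
Gen 1: crossing 2x3. Involves strand 3? yes. Count so far: 1
Gen 2: crossing 3x2. Involves strand 3? yes. Count so far: 2
Gen 3: crossing 2x3. Involves strand 3? yes. Count so far: 3
Gen 4: crossing 3x2. Involves strand 3? yes. Count so far: 4
Gen 5: crossing 2x3. Involves strand 3? yes. Count so far: 5
Gen 6: crossing 3x2. Involves strand 3? yes. Count so far: 6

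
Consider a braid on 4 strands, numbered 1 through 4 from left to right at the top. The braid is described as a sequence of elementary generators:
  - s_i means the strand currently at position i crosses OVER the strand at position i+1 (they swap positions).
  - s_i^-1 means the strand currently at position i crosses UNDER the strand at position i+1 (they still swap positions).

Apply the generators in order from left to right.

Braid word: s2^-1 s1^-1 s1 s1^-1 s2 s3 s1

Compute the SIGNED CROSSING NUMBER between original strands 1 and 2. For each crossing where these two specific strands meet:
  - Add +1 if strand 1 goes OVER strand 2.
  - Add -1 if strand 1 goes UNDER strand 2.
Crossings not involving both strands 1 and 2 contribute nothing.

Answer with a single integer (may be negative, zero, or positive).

Answer: 1

Derivation:
Gen 1: crossing 2x3. Both 1&2? no. Sum: 0
Gen 2: crossing 1x3. Both 1&2? no. Sum: 0
Gen 3: crossing 3x1. Both 1&2? no. Sum: 0
Gen 4: crossing 1x3. Both 1&2? no. Sum: 0
Gen 5: 1 over 2. Both 1&2? yes. Contrib: +1. Sum: 1
Gen 6: crossing 1x4. Both 1&2? no. Sum: 1
Gen 7: crossing 3x2. Both 1&2? no. Sum: 1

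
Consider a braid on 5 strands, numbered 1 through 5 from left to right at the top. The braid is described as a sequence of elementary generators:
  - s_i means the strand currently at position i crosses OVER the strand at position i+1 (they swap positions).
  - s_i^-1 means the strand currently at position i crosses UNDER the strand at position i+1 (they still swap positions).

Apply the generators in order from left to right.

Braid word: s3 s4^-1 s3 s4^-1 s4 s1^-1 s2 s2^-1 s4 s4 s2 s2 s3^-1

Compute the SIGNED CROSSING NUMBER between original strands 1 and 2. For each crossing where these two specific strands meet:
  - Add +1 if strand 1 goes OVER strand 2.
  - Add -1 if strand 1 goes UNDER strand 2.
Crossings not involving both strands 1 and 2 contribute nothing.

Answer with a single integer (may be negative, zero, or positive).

Answer: -1

Derivation:
Gen 1: crossing 3x4. Both 1&2? no. Sum: 0
Gen 2: crossing 3x5. Both 1&2? no. Sum: 0
Gen 3: crossing 4x5. Both 1&2? no. Sum: 0
Gen 4: crossing 4x3. Both 1&2? no. Sum: 0
Gen 5: crossing 3x4. Both 1&2? no. Sum: 0
Gen 6: 1 under 2. Both 1&2? yes. Contrib: -1. Sum: -1
Gen 7: crossing 1x5. Both 1&2? no. Sum: -1
Gen 8: crossing 5x1. Both 1&2? no. Sum: -1
Gen 9: crossing 4x3. Both 1&2? no. Sum: -1
Gen 10: crossing 3x4. Both 1&2? no. Sum: -1
Gen 11: crossing 1x5. Both 1&2? no. Sum: -1
Gen 12: crossing 5x1. Both 1&2? no. Sum: -1
Gen 13: crossing 5x4. Both 1&2? no. Sum: -1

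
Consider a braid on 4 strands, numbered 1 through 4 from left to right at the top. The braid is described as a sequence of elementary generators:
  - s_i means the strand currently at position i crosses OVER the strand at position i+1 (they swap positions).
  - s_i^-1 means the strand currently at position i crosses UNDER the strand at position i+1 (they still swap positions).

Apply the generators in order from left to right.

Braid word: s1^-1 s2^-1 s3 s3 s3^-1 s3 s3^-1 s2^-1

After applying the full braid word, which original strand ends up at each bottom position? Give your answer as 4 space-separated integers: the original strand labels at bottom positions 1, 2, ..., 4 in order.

Answer: 2 4 3 1

Derivation:
Gen 1 (s1^-1): strand 1 crosses under strand 2. Perm now: [2 1 3 4]
Gen 2 (s2^-1): strand 1 crosses under strand 3. Perm now: [2 3 1 4]
Gen 3 (s3): strand 1 crosses over strand 4. Perm now: [2 3 4 1]
Gen 4 (s3): strand 4 crosses over strand 1. Perm now: [2 3 1 4]
Gen 5 (s3^-1): strand 1 crosses under strand 4. Perm now: [2 3 4 1]
Gen 6 (s3): strand 4 crosses over strand 1. Perm now: [2 3 1 4]
Gen 7 (s3^-1): strand 1 crosses under strand 4. Perm now: [2 3 4 1]
Gen 8 (s2^-1): strand 3 crosses under strand 4. Perm now: [2 4 3 1]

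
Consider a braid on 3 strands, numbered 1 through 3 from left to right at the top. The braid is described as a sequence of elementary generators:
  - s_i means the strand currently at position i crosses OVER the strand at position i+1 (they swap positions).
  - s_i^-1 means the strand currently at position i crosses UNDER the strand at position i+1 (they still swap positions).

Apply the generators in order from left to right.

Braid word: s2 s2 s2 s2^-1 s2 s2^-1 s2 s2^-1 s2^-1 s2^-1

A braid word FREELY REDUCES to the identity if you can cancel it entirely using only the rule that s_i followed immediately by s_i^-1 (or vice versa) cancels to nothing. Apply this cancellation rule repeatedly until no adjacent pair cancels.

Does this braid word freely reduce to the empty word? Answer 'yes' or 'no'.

Gen 1 (s2): push. Stack: [s2]
Gen 2 (s2): push. Stack: [s2 s2]
Gen 3 (s2): push. Stack: [s2 s2 s2]
Gen 4 (s2^-1): cancels prior s2. Stack: [s2 s2]
Gen 5 (s2): push. Stack: [s2 s2 s2]
Gen 6 (s2^-1): cancels prior s2. Stack: [s2 s2]
Gen 7 (s2): push. Stack: [s2 s2 s2]
Gen 8 (s2^-1): cancels prior s2. Stack: [s2 s2]
Gen 9 (s2^-1): cancels prior s2. Stack: [s2]
Gen 10 (s2^-1): cancels prior s2. Stack: []
Reduced word: (empty)

Answer: yes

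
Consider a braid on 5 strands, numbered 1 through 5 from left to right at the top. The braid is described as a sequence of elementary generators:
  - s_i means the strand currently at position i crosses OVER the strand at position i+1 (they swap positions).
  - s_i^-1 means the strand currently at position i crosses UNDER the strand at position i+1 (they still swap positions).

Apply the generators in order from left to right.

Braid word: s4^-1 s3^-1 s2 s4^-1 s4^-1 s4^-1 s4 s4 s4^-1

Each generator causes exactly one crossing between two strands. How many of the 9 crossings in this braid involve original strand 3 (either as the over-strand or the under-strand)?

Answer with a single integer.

Answer: 7

Derivation:
Gen 1: crossing 4x5. Involves strand 3? no. Count so far: 0
Gen 2: crossing 3x5. Involves strand 3? yes. Count so far: 1
Gen 3: crossing 2x5. Involves strand 3? no. Count so far: 1
Gen 4: crossing 3x4. Involves strand 3? yes. Count so far: 2
Gen 5: crossing 4x3. Involves strand 3? yes. Count so far: 3
Gen 6: crossing 3x4. Involves strand 3? yes. Count so far: 4
Gen 7: crossing 4x3. Involves strand 3? yes. Count so far: 5
Gen 8: crossing 3x4. Involves strand 3? yes. Count so far: 6
Gen 9: crossing 4x3. Involves strand 3? yes. Count so far: 7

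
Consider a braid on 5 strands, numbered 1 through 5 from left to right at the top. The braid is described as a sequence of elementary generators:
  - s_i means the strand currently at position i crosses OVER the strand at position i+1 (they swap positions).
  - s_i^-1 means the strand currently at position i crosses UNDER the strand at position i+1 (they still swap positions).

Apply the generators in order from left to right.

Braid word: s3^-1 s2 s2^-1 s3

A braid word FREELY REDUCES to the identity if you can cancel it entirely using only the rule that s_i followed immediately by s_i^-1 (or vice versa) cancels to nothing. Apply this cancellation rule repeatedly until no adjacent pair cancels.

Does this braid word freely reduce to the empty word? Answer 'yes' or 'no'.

Answer: yes

Derivation:
Gen 1 (s3^-1): push. Stack: [s3^-1]
Gen 2 (s2): push. Stack: [s3^-1 s2]
Gen 3 (s2^-1): cancels prior s2. Stack: [s3^-1]
Gen 4 (s3): cancels prior s3^-1. Stack: []
Reduced word: (empty)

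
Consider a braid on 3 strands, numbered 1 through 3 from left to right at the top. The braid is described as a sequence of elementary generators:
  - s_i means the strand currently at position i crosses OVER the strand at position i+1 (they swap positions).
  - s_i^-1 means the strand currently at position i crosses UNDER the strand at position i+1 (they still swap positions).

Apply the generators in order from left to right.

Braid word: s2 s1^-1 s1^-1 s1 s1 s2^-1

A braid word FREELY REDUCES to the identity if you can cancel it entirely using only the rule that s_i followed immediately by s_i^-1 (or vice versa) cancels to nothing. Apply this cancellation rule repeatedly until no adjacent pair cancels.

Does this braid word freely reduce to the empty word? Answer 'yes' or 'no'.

Gen 1 (s2): push. Stack: [s2]
Gen 2 (s1^-1): push. Stack: [s2 s1^-1]
Gen 3 (s1^-1): push. Stack: [s2 s1^-1 s1^-1]
Gen 4 (s1): cancels prior s1^-1. Stack: [s2 s1^-1]
Gen 5 (s1): cancels prior s1^-1. Stack: [s2]
Gen 6 (s2^-1): cancels prior s2. Stack: []
Reduced word: (empty)

Answer: yes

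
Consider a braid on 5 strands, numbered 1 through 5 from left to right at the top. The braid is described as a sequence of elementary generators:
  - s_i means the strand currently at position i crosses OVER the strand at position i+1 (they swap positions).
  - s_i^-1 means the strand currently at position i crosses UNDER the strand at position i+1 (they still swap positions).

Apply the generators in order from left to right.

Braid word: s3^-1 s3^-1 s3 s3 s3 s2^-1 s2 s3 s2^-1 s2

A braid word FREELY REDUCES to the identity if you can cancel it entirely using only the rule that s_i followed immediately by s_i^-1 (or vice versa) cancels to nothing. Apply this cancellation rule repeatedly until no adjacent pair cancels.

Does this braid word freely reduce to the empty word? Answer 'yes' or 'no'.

Gen 1 (s3^-1): push. Stack: [s3^-1]
Gen 2 (s3^-1): push. Stack: [s3^-1 s3^-1]
Gen 3 (s3): cancels prior s3^-1. Stack: [s3^-1]
Gen 4 (s3): cancels prior s3^-1. Stack: []
Gen 5 (s3): push. Stack: [s3]
Gen 6 (s2^-1): push. Stack: [s3 s2^-1]
Gen 7 (s2): cancels prior s2^-1. Stack: [s3]
Gen 8 (s3): push. Stack: [s3 s3]
Gen 9 (s2^-1): push. Stack: [s3 s3 s2^-1]
Gen 10 (s2): cancels prior s2^-1. Stack: [s3 s3]
Reduced word: s3 s3

Answer: no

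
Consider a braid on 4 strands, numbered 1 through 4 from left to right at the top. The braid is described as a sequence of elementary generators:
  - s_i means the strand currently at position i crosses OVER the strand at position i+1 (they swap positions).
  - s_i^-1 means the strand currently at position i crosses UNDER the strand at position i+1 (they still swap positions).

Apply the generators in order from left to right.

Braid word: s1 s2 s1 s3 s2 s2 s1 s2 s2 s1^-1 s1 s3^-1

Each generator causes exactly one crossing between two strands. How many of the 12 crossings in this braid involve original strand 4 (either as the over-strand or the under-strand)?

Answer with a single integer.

Answer: 6

Derivation:
Gen 1: crossing 1x2. Involves strand 4? no. Count so far: 0
Gen 2: crossing 1x3. Involves strand 4? no. Count so far: 0
Gen 3: crossing 2x3. Involves strand 4? no. Count so far: 0
Gen 4: crossing 1x4. Involves strand 4? yes. Count so far: 1
Gen 5: crossing 2x4. Involves strand 4? yes. Count so far: 2
Gen 6: crossing 4x2. Involves strand 4? yes. Count so far: 3
Gen 7: crossing 3x2. Involves strand 4? no. Count so far: 3
Gen 8: crossing 3x4. Involves strand 4? yes. Count so far: 4
Gen 9: crossing 4x3. Involves strand 4? yes. Count so far: 5
Gen 10: crossing 2x3. Involves strand 4? no. Count so far: 5
Gen 11: crossing 3x2. Involves strand 4? no. Count so far: 5
Gen 12: crossing 4x1. Involves strand 4? yes. Count so far: 6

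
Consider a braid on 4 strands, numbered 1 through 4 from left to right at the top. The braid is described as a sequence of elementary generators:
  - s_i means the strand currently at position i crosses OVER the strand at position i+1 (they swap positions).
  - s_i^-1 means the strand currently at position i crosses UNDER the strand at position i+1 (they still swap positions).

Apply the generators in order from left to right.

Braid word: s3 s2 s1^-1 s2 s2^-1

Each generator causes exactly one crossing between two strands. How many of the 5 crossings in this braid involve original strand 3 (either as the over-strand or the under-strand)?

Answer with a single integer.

Answer: 1

Derivation:
Gen 1: crossing 3x4. Involves strand 3? yes. Count so far: 1
Gen 2: crossing 2x4. Involves strand 3? no. Count so far: 1
Gen 3: crossing 1x4. Involves strand 3? no. Count so far: 1
Gen 4: crossing 1x2. Involves strand 3? no. Count so far: 1
Gen 5: crossing 2x1. Involves strand 3? no. Count so far: 1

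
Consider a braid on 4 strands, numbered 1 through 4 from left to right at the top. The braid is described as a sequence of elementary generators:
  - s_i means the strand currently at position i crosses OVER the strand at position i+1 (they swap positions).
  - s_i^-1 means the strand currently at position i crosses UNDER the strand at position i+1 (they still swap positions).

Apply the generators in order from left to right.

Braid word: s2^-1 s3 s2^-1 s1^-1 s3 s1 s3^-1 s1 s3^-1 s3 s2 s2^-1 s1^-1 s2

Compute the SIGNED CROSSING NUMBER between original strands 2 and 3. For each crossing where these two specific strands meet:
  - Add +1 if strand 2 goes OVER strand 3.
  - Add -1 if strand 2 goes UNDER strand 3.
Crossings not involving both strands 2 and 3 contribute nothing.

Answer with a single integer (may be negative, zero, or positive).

Gen 1: 2 under 3. Both 2&3? yes. Contrib: -1. Sum: -1
Gen 2: crossing 2x4. Both 2&3? no. Sum: -1
Gen 3: crossing 3x4. Both 2&3? no. Sum: -1
Gen 4: crossing 1x4. Both 2&3? no. Sum: -1
Gen 5: 3 over 2. Both 2&3? yes. Contrib: -1. Sum: -2
Gen 6: crossing 4x1. Both 2&3? no. Sum: -2
Gen 7: 2 under 3. Both 2&3? yes. Contrib: -1. Sum: -3
Gen 8: crossing 1x4. Both 2&3? no. Sum: -3
Gen 9: 3 under 2. Both 2&3? yes. Contrib: +1. Sum: -2
Gen 10: 2 over 3. Both 2&3? yes. Contrib: +1. Sum: -1
Gen 11: crossing 1x3. Both 2&3? no. Sum: -1
Gen 12: crossing 3x1. Both 2&3? no. Sum: -1
Gen 13: crossing 4x1. Both 2&3? no. Sum: -1
Gen 14: crossing 4x3. Both 2&3? no. Sum: -1

Answer: -1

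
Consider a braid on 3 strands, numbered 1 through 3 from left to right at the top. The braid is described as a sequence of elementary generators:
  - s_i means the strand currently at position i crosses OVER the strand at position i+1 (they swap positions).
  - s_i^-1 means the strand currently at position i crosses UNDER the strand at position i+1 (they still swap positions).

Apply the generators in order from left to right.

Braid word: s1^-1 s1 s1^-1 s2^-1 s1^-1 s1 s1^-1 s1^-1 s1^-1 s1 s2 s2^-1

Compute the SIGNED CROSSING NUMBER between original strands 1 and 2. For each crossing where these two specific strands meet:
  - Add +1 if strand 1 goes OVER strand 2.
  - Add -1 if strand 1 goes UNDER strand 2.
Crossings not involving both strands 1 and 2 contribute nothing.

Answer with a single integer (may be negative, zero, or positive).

Answer: -3

Derivation:
Gen 1: 1 under 2. Both 1&2? yes. Contrib: -1. Sum: -1
Gen 2: 2 over 1. Both 1&2? yes. Contrib: -1. Sum: -2
Gen 3: 1 under 2. Both 1&2? yes. Contrib: -1. Sum: -3
Gen 4: crossing 1x3. Both 1&2? no. Sum: -3
Gen 5: crossing 2x3. Both 1&2? no. Sum: -3
Gen 6: crossing 3x2. Both 1&2? no. Sum: -3
Gen 7: crossing 2x3. Both 1&2? no. Sum: -3
Gen 8: crossing 3x2. Both 1&2? no. Sum: -3
Gen 9: crossing 2x3. Both 1&2? no. Sum: -3
Gen 10: crossing 3x2. Both 1&2? no. Sum: -3
Gen 11: crossing 3x1. Both 1&2? no. Sum: -3
Gen 12: crossing 1x3. Both 1&2? no. Sum: -3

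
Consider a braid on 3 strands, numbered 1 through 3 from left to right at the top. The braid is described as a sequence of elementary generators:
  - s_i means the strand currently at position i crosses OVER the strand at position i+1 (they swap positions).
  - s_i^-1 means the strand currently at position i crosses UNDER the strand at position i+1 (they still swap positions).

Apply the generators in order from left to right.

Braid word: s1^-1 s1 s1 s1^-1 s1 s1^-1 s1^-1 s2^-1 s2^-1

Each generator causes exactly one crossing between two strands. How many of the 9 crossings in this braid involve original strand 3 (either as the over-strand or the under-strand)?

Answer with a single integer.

Gen 1: crossing 1x2. Involves strand 3? no. Count so far: 0
Gen 2: crossing 2x1. Involves strand 3? no. Count so far: 0
Gen 3: crossing 1x2. Involves strand 3? no. Count so far: 0
Gen 4: crossing 2x1. Involves strand 3? no. Count so far: 0
Gen 5: crossing 1x2. Involves strand 3? no. Count so far: 0
Gen 6: crossing 2x1. Involves strand 3? no. Count so far: 0
Gen 7: crossing 1x2. Involves strand 3? no. Count so far: 0
Gen 8: crossing 1x3. Involves strand 3? yes. Count so far: 1
Gen 9: crossing 3x1. Involves strand 3? yes. Count so far: 2

Answer: 2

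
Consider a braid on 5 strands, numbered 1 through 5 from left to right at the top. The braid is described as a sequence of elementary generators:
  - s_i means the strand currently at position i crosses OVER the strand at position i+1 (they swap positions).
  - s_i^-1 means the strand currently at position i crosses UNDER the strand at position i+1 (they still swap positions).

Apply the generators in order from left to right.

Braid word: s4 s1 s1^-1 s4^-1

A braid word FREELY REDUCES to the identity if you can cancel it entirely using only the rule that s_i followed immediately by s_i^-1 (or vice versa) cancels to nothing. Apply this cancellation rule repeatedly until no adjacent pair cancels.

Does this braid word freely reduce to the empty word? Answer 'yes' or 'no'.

Answer: yes

Derivation:
Gen 1 (s4): push. Stack: [s4]
Gen 2 (s1): push. Stack: [s4 s1]
Gen 3 (s1^-1): cancels prior s1. Stack: [s4]
Gen 4 (s4^-1): cancels prior s4. Stack: []
Reduced word: (empty)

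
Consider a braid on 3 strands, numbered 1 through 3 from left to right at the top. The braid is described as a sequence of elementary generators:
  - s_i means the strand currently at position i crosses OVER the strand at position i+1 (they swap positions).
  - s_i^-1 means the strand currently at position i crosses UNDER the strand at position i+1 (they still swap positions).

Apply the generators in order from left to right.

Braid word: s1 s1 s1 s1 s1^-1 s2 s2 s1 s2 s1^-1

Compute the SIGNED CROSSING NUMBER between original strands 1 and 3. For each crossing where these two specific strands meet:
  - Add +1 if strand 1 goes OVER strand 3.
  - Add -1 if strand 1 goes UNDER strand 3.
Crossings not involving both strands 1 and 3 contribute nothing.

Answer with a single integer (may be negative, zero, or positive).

Gen 1: crossing 1x2. Both 1&3? no. Sum: 0
Gen 2: crossing 2x1. Both 1&3? no. Sum: 0
Gen 3: crossing 1x2. Both 1&3? no. Sum: 0
Gen 4: crossing 2x1. Both 1&3? no. Sum: 0
Gen 5: crossing 1x2. Both 1&3? no. Sum: 0
Gen 6: 1 over 3. Both 1&3? yes. Contrib: +1. Sum: 1
Gen 7: 3 over 1. Both 1&3? yes. Contrib: -1. Sum: 0
Gen 8: crossing 2x1. Both 1&3? no. Sum: 0
Gen 9: crossing 2x3. Both 1&3? no. Sum: 0
Gen 10: 1 under 3. Both 1&3? yes. Contrib: -1. Sum: -1

Answer: -1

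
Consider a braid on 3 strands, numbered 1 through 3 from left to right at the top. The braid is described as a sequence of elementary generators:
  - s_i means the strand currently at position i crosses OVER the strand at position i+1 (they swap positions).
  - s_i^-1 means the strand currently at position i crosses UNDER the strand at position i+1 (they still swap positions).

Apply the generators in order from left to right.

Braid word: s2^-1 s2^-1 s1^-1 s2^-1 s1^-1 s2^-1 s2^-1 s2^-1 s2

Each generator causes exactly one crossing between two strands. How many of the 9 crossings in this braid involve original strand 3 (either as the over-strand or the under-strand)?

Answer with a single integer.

Answer: 4

Derivation:
Gen 1: crossing 2x3. Involves strand 3? yes. Count so far: 1
Gen 2: crossing 3x2. Involves strand 3? yes. Count so far: 2
Gen 3: crossing 1x2. Involves strand 3? no. Count so far: 2
Gen 4: crossing 1x3. Involves strand 3? yes. Count so far: 3
Gen 5: crossing 2x3. Involves strand 3? yes. Count so far: 4
Gen 6: crossing 2x1. Involves strand 3? no. Count so far: 4
Gen 7: crossing 1x2. Involves strand 3? no. Count so far: 4
Gen 8: crossing 2x1. Involves strand 3? no. Count so far: 4
Gen 9: crossing 1x2. Involves strand 3? no. Count so far: 4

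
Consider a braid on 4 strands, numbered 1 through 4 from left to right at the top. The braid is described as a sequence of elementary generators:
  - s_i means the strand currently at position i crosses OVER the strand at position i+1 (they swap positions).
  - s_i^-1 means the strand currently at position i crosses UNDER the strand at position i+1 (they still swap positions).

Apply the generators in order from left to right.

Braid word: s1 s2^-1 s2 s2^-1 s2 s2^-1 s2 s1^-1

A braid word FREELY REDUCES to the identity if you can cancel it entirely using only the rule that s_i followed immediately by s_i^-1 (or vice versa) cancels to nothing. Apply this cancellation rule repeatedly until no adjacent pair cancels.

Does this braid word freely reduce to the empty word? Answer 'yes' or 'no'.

Answer: yes

Derivation:
Gen 1 (s1): push. Stack: [s1]
Gen 2 (s2^-1): push. Stack: [s1 s2^-1]
Gen 3 (s2): cancels prior s2^-1. Stack: [s1]
Gen 4 (s2^-1): push. Stack: [s1 s2^-1]
Gen 5 (s2): cancels prior s2^-1. Stack: [s1]
Gen 6 (s2^-1): push. Stack: [s1 s2^-1]
Gen 7 (s2): cancels prior s2^-1. Stack: [s1]
Gen 8 (s1^-1): cancels prior s1. Stack: []
Reduced word: (empty)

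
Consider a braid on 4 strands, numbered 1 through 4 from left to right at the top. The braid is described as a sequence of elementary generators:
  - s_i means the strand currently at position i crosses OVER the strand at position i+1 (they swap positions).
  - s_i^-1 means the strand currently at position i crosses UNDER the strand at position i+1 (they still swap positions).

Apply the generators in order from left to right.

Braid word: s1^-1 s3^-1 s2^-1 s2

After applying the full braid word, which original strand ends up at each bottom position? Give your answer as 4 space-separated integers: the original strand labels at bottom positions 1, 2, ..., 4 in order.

Answer: 2 1 4 3

Derivation:
Gen 1 (s1^-1): strand 1 crosses under strand 2. Perm now: [2 1 3 4]
Gen 2 (s3^-1): strand 3 crosses under strand 4. Perm now: [2 1 4 3]
Gen 3 (s2^-1): strand 1 crosses under strand 4. Perm now: [2 4 1 3]
Gen 4 (s2): strand 4 crosses over strand 1. Perm now: [2 1 4 3]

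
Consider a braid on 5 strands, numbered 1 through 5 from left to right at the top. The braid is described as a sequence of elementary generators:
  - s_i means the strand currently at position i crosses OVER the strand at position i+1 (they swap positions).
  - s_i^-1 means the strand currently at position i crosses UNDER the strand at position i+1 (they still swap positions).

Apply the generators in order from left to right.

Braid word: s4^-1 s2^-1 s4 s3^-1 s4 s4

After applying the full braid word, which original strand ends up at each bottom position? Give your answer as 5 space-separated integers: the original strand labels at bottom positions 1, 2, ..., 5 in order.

Gen 1 (s4^-1): strand 4 crosses under strand 5. Perm now: [1 2 3 5 4]
Gen 2 (s2^-1): strand 2 crosses under strand 3. Perm now: [1 3 2 5 4]
Gen 3 (s4): strand 5 crosses over strand 4. Perm now: [1 3 2 4 5]
Gen 4 (s3^-1): strand 2 crosses under strand 4. Perm now: [1 3 4 2 5]
Gen 5 (s4): strand 2 crosses over strand 5. Perm now: [1 3 4 5 2]
Gen 6 (s4): strand 5 crosses over strand 2. Perm now: [1 3 4 2 5]

Answer: 1 3 4 2 5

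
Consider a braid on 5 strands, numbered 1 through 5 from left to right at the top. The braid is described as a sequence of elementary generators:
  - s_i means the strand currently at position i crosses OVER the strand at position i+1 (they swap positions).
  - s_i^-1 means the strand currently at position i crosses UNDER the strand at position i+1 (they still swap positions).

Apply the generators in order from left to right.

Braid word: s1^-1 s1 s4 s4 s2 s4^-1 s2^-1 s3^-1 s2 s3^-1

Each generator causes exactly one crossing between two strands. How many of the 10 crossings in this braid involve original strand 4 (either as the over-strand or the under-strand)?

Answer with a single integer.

Gen 1: crossing 1x2. Involves strand 4? no. Count so far: 0
Gen 2: crossing 2x1. Involves strand 4? no. Count so far: 0
Gen 3: crossing 4x5. Involves strand 4? yes. Count so far: 1
Gen 4: crossing 5x4. Involves strand 4? yes. Count so far: 2
Gen 5: crossing 2x3. Involves strand 4? no. Count so far: 2
Gen 6: crossing 4x5. Involves strand 4? yes. Count so far: 3
Gen 7: crossing 3x2. Involves strand 4? no. Count so far: 3
Gen 8: crossing 3x5. Involves strand 4? no. Count so far: 3
Gen 9: crossing 2x5. Involves strand 4? no. Count so far: 3
Gen 10: crossing 2x3. Involves strand 4? no. Count so far: 3

Answer: 3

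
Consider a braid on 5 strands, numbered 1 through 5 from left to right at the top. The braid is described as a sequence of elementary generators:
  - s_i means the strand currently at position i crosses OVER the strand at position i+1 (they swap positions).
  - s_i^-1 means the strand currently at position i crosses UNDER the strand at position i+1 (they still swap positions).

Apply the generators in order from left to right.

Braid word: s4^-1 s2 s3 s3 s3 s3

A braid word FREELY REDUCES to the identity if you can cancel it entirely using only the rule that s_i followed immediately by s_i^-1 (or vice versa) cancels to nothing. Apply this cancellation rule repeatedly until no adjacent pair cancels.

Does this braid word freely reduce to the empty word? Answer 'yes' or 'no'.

Gen 1 (s4^-1): push. Stack: [s4^-1]
Gen 2 (s2): push. Stack: [s4^-1 s2]
Gen 3 (s3): push. Stack: [s4^-1 s2 s3]
Gen 4 (s3): push. Stack: [s4^-1 s2 s3 s3]
Gen 5 (s3): push. Stack: [s4^-1 s2 s3 s3 s3]
Gen 6 (s3): push. Stack: [s4^-1 s2 s3 s3 s3 s3]
Reduced word: s4^-1 s2 s3 s3 s3 s3

Answer: no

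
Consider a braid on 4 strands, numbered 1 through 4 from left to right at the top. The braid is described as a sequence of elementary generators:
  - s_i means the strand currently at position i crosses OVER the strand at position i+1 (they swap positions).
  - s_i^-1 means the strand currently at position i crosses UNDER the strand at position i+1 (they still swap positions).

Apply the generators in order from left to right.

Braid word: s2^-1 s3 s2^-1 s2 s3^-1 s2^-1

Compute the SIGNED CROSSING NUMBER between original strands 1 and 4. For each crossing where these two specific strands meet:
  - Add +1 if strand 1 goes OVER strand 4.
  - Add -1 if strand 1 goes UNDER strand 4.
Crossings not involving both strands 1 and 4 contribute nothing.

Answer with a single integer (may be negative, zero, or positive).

Answer: 0

Derivation:
Gen 1: crossing 2x3. Both 1&4? no. Sum: 0
Gen 2: crossing 2x4. Both 1&4? no. Sum: 0
Gen 3: crossing 3x4. Both 1&4? no. Sum: 0
Gen 4: crossing 4x3. Both 1&4? no. Sum: 0
Gen 5: crossing 4x2. Both 1&4? no. Sum: 0
Gen 6: crossing 3x2. Both 1&4? no. Sum: 0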